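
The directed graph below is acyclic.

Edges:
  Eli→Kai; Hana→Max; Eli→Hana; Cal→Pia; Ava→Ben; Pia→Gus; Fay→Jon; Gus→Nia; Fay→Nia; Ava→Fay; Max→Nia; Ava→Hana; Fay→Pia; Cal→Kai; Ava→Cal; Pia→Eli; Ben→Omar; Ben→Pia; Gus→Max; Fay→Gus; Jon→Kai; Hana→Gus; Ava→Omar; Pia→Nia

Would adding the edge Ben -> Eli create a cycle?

Adding Ben→Eli creates a cycle iff Eli can already reach Ben.
Explore from Eli: no path reaches Ben. The graph stays acyclic.

No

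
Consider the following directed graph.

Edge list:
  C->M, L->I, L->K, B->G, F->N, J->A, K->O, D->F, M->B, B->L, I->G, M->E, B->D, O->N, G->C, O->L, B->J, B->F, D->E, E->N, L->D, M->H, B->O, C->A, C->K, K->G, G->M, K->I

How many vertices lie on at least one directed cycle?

8

A vertex is on a directed cycle iff it belongs to a strongly connected component of size ≥ 2 (or has a self-loop).
The vertices on cycles are {B, C, G, I, K, L, M, O} — 8 in total.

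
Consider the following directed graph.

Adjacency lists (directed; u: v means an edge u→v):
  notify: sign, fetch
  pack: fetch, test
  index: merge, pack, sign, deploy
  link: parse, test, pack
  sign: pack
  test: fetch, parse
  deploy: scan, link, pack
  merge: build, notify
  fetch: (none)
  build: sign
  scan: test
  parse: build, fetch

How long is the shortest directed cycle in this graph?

5

For each vertex v, BFS finds the shortest path from v back to v.
The shortest such closed walk is build → sign → pack → test → parse → build, length 5.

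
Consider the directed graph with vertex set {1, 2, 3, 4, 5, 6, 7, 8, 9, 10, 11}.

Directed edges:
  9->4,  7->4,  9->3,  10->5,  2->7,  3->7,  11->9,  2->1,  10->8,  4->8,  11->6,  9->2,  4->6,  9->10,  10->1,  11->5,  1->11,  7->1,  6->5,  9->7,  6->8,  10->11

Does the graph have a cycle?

DFS with white/gray/black marking, starting from 4:
4 gray
  6 gray
    5 gray
    5 black
    8 gray
    8 black
  6 black
  4→8: 8 black — skip
4 black
1 gray
  11 gray
    11→5: 5 black — skip
    9 gray
      3 gray
        7 gray
          7→4: 4 black — skip
          7→1: 1 is gray → back edge
Back edge found, so a cycle exists: 1 → 11 → 9 → 3 → 7 → 1.

Yes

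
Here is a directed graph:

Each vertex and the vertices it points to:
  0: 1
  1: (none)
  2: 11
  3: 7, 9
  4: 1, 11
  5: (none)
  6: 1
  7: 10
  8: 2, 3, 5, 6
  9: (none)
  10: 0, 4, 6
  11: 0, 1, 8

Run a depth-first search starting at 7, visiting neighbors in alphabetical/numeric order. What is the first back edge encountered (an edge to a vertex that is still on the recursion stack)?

2->11

DFS from 7 (visiting neighbors in alphabetical/numeric order); mark gray on enter, black on exit:
7 gray
  10 gray
    0 gray
      1 gray
      1 black
    0 black
    4 gray
      4→1: 1 black — skip
      11 gray
        11→0: 0 black — skip
        11→1: 1 black — skip
        8 gray
          2 gray
            2→11: 11 is gray → back edge
First back edge: 2 → 11.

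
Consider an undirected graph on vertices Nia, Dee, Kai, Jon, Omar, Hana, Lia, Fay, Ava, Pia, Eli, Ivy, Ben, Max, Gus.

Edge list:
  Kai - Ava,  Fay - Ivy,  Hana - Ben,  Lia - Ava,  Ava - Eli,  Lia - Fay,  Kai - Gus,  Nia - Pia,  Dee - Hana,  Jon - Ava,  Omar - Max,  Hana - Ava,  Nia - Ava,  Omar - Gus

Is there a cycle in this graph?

No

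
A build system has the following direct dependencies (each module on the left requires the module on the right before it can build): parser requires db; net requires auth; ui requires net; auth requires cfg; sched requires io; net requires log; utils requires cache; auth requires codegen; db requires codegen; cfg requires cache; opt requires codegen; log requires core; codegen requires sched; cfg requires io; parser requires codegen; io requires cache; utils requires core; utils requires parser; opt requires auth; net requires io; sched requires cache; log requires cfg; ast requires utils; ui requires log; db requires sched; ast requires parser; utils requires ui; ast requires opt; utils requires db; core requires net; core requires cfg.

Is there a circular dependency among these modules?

Yes

DFS with white/gray/black marking, starting from opt:
opt gray
  auth gray
    codegen gray
      sched gray
        io gray
          cache gray
          cache black
        io black
        sched→cache: cache black — skip
      sched black
    codegen black
    cfg gray
      cfg→io: io black — skip
      cfg→cache: cache black — skip
    cfg black
  auth black
  opt→codegen: codegen black — skip
opt black
core gray
  net gray
    net→io: io black — skip
    log gray
      log→cfg: cfg black — skip
      log→core: core is gray → back edge
Back edge found, so a cycle exists: core → net → log → core.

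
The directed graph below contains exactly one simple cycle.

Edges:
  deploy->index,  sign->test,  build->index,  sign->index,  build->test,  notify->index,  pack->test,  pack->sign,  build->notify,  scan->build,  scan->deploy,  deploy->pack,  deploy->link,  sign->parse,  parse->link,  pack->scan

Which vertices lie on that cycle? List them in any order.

pack, scan, deploy

DFS with gray/black marking from pack:
pack gray
  scan gray
    build gray
      test gray
      test black
      index gray
      index black
      notify gray
        notify→index: index black — skip
      notify black
    build black
    deploy gray
      deploy→index: index black — skip
      link gray
      link black
      deploy→pack: pack is gray → back edge
Back edge closes the cycle pack → scan → deploy → pack; its vertices are {pack, scan, deploy}.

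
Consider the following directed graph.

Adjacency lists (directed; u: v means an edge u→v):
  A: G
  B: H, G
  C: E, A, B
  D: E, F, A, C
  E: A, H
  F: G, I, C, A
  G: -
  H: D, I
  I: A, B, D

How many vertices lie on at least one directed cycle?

7

A vertex is on a directed cycle iff it belongs to a strongly connected component of size ≥ 2 (or has a self-loop).
The vertices on cycles are {B, C, D, E, F, H, I} — 7 in total.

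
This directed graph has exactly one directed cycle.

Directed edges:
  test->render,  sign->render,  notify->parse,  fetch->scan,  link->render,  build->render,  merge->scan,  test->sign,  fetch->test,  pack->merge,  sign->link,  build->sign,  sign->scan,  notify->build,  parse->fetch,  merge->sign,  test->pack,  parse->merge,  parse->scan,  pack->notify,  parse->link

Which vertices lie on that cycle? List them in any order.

pack, test, fetch, parse, notify

DFS with gray/black marking from test:
test gray
  sign gray
    render gray
    render black
    scan gray
    scan black
    link gray
      link→render: render black — skip
    link black
  sign black
  test→render: render black — skip
  pack gray
    merge gray
      merge→scan: scan black — skip
      merge→sign: sign black — skip
    merge black
    notify gray
      build gray
        build→render: render black — skip
        build→sign: sign black — skip
      build black
      parse gray
        parse→merge: merge black — skip
        fetch gray
          fetch→test: test is gray → back edge
Back edge closes the cycle test → pack → notify → parse → fetch → test; its vertices are {pack, test, fetch, parse, notify}.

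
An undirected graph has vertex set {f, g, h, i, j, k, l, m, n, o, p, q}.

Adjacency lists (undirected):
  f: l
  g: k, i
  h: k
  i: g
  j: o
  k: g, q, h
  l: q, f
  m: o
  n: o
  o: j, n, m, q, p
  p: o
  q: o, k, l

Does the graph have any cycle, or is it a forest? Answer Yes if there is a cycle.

No

DFS, tracking each vertex's parent; an edge to a visited non-parent vertex closes a cycle.
Start from o:
visit o (parent –)
  visit j (parent o)
    j–o: parent, skip
  visit n (parent o)
    n–o: parent, skip
  visit m (parent o)
    m–o: parent, skip
  visit q (parent o)
    q–o: parent, skip
    visit k (parent q)
      visit g (parent k)
        g–k: parent, skip
        visit i (parent g)
          i–g: parent, skip
      k–q: parent, skip
      visit h (parent k)
        h–k: parent, skip
    visit l (parent q)
      l–q: parent, skip
      visit f (parent l)
        f–l: parent, skip
  visit p (parent o)
    p–o: parent, skip
No non-parent visited neighbor found — the graph is a forest.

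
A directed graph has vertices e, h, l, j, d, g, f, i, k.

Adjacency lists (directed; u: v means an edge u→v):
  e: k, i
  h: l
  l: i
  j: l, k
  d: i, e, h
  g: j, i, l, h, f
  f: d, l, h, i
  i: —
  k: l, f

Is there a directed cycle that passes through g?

No

g lies on a cycle iff there is a path from g back to itself.
Exploring from g, it never reaches itself; equivalently, its strongly connected component is a singleton.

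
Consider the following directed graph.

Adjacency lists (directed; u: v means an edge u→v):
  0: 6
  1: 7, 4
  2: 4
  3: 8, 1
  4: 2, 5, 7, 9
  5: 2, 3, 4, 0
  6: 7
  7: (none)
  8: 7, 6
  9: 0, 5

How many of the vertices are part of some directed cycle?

A vertex is on a directed cycle iff it belongs to a strongly connected component of size ≥ 2 (or has a self-loop).
The vertices on cycles are {1, 2, 3, 4, 5, 9} — 6 in total.

6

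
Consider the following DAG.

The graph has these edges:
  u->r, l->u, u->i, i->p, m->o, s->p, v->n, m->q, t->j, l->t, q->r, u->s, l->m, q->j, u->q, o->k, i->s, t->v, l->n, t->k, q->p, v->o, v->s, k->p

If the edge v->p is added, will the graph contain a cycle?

No

Adding v→p creates a cycle iff p can already reach v.
Explore from p: no path reaches v. The graph stays acyclic.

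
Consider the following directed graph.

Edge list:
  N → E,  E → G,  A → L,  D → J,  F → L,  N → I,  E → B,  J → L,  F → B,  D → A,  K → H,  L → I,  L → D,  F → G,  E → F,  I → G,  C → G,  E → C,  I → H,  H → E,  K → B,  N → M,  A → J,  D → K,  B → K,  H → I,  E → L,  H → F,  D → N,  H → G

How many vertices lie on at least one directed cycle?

A vertex is on a directed cycle iff it belongs to a strongly connected component of size ≥ 2 (or has a self-loop).
The vertices on cycles are {A, B, D, E, F, H, I, J, K, L, N} — 11 in total.

11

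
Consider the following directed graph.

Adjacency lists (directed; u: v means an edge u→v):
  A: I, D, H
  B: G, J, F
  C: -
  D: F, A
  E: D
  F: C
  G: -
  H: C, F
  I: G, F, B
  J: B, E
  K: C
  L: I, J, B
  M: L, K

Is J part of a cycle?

J is on a cycle iff J can reach itself via ≥1 edge.
J → B → J — yes.

Yes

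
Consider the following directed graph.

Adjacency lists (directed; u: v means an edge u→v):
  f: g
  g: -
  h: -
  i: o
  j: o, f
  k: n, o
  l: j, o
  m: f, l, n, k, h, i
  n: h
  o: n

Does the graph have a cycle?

No

DFS with white/gray/black marking, starting from k:
k gray
  n gray
    h gray
    h black
  n black
  o gray
    o→n: n black — skip
  o black
k black
f gray
  g gray
  g black
f black
i gray
  i→o: o black — skip
i black
j gray
  j→o: o black — skip
  j→f: f black — skip
j black
l gray
  l→j: j black — skip
  l→o: o black — skip
l black
m gray
  m→f: f black — skip
  m→l: l black — skip
  m→n: n black — skip
  m→k: k black — skip
  m→h: h black — skip
  m→i: i black — skip
m black
Every edge goes to a white or black vertex — no back edge, so the graph is acyclic.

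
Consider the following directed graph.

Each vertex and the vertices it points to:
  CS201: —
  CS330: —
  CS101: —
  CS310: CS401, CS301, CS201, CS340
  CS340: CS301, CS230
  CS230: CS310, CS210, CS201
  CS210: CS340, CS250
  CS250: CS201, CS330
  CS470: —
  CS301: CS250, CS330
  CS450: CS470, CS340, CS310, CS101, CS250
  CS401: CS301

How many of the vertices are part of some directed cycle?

4

A vertex is on a directed cycle iff it belongs to a strongly connected component of size ≥ 2 (or has a self-loop).
The vertices on cycles are {CS210, CS230, CS310, CS340} — 4 in total.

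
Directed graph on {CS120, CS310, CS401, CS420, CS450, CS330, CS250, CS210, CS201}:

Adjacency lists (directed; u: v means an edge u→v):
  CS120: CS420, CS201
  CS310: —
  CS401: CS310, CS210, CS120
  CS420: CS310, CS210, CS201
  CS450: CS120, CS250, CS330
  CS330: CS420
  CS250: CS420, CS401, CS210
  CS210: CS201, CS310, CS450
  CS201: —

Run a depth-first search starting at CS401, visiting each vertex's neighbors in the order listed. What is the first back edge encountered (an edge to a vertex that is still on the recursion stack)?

CS420->CS210

DFS from CS401 (visiting each vertex's neighbors in the order listed); mark gray on enter, black on exit:
CS401 gray
  CS310 gray
  CS310 black
  CS210 gray
    CS201 gray
    CS201 black
    CS210→CS310: CS310 black — skip
    CS450 gray
      CS120 gray
        CS420 gray
          CS420→CS310: CS310 black — skip
          CS420→CS210: CS210 is gray → back edge
First back edge: CS420 → CS210.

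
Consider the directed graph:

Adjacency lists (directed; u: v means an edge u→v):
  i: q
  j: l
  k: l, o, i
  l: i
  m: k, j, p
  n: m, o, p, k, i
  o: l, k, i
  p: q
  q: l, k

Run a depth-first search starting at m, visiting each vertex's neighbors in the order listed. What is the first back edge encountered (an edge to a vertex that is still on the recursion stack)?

q→l

DFS from m (visiting each vertex's neighbors in the order listed); mark gray on enter, black on exit:
m gray
  k gray
    l gray
      i gray
        q gray
          q→l: l is gray → back edge
First back edge: q → l.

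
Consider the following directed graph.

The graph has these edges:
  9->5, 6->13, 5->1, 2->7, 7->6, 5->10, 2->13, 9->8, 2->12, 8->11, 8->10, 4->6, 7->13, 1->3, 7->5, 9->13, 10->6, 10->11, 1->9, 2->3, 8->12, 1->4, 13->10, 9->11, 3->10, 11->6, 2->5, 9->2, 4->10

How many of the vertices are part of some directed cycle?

9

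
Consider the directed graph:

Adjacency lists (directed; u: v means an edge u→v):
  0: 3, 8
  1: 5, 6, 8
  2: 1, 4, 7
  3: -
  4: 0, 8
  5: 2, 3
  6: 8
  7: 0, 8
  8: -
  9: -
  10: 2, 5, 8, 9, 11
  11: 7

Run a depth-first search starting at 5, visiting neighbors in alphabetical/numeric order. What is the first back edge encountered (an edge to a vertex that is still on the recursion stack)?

DFS from 5 (visiting neighbors in alphabetical/numeric order); mark gray on enter, black on exit:
5 gray
  2 gray
    1 gray
      1→5: 5 is gray → back edge
First back edge: 1 → 5.

1->5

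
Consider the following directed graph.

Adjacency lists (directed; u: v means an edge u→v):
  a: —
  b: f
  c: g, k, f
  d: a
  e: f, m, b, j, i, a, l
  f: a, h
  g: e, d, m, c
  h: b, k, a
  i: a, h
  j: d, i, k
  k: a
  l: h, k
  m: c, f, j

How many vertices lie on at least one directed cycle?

A vertex is on a directed cycle iff it belongs to a strongly connected component of size ≥ 2 (or has a self-loop).
The vertices on cycles are {b, c, e, f, g, h, m} — 7 in total.

7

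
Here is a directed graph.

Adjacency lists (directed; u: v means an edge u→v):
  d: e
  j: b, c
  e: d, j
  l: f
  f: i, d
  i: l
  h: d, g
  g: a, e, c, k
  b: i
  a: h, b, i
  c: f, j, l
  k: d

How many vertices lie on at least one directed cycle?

11

A vertex is on a directed cycle iff it belongs to a strongly connected component of size ≥ 2 (or has a self-loop).
The vertices on cycles are {a, b, c, d, e, f, g, h, i, j, l} — 11 in total.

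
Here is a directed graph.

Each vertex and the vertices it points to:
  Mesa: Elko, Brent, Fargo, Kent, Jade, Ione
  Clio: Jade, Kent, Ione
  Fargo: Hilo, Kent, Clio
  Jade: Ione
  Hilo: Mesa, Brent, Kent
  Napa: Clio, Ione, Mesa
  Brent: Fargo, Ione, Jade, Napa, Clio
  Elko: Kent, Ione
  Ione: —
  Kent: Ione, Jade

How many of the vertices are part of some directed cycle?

5

A vertex is on a directed cycle iff it belongs to a strongly connected component of size ≥ 2 (or has a self-loop).
The vertices on cycles are {Hilo, Mesa, Napa, Brent, Fargo} — 5 in total.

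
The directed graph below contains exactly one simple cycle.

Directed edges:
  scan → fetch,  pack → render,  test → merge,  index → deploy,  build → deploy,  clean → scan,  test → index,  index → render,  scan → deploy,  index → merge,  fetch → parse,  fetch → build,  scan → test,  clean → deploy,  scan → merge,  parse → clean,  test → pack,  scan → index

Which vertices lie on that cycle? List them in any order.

scan, clean, fetch, parse

DFS with gray/black marking from scan:
scan gray
  test gray
    pack gray
      render gray
      render black
    pack black
    index gray
      deploy gray
      deploy black
      index→render: render black — skip
      merge gray
      merge black
    index black
    test→merge: merge black — skip
  test black
  scan→merge: merge black — skip
  scan→deploy: deploy black — skip
  scan→index: index black — skip
  fetch gray
    parse gray
      clean gray
        clean→scan: scan is gray → back edge
Back edge closes the cycle scan → fetch → parse → clean → scan; its vertices are {scan, clean, fetch, parse}.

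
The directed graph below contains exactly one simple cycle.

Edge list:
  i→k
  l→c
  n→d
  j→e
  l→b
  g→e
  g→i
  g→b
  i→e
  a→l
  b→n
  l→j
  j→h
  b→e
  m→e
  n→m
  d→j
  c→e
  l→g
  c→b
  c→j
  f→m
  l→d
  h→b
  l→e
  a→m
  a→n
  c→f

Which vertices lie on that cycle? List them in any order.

DFS with gray/black marking from d:
d gray
  j gray
    e gray
    e black
    h gray
      b gray
        n gray
          n→d: d is gray → back edge
Back edge closes the cycle d → j → h → b → n → d; its vertices are {b, d, h, j, n}.

b, d, h, j, n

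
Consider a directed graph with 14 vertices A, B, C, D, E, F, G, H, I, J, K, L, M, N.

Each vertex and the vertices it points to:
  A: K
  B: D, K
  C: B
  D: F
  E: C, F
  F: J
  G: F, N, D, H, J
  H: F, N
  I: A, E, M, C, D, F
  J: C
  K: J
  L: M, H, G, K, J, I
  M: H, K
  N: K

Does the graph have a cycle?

DFS with white/gray/black marking, starting from B:
B gray
  D gray
    F gray
      J gray
        C gray
          C→B: B is gray → back edge
Back edge found, so a cycle exists: B → D → F → J → C → B.

Yes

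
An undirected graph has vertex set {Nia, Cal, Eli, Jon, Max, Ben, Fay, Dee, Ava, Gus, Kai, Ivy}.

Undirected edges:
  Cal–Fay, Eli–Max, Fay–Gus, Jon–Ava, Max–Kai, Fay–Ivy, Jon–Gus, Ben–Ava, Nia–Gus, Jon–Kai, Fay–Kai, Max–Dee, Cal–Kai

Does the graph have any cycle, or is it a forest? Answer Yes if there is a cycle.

DFS, tracking each vertex's parent; an edge to a visited non-parent vertex closes a cycle.
Start from Ben:
visit Ben (parent –)
  visit Ava (parent Ben)
    visit Jon (parent Ava)
      visit Gus (parent Jon)
        visit Nia (parent Gus)
          Nia–Gus: parent, skip
        Gus–Jon: parent, skip
        visit Fay (parent Gus)
          visit Cal (parent Fay)
            Cal–Fay: parent, skip
            visit Kai (parent Cal)
              Kai–Fay: Fay visited and ≠ parent → cycle
Cycle: Fay – Cal – Kai – Fay.

Yes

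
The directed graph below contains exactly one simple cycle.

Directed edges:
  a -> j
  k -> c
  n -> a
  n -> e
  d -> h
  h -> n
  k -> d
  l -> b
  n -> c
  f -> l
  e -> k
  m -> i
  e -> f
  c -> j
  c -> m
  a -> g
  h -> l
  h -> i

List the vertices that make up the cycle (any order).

d, e, h, k, n

DFS with gray/black marking from n:
n gray
  e gray
    f gray
      l gray
        b gray
        b black
      l black
    f black
    k gray
      d gray
        h gray
          h→l: l black — skip
          i gray
          i black
          h→n: n is gray → back edge
Back edge closes the cycle n → e → k → d → h → n; its vertices are {d, e, h, k, n}.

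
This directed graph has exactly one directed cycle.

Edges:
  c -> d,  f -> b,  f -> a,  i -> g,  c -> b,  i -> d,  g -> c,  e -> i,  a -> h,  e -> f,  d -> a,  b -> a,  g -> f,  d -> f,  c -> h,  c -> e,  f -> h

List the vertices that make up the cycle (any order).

c, e, g, i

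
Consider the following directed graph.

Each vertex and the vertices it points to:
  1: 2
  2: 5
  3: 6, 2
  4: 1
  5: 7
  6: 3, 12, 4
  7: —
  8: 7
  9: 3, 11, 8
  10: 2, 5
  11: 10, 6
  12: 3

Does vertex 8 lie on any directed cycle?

No

8 lies on a cycle iff there is a path from 8 back to itself.
Exploring from 8, it never reaches itself; equivalently, its strongly connected component is a singleton.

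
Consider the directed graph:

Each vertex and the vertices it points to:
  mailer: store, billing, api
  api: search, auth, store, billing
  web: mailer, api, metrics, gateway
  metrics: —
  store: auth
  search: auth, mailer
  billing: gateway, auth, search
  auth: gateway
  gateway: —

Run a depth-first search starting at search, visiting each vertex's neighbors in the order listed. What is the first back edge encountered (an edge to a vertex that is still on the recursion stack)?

billing→search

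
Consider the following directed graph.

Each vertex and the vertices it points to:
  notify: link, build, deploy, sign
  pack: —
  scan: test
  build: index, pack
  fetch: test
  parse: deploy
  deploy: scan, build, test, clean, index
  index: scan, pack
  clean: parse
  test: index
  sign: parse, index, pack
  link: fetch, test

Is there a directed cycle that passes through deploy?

Yes

deploy is on a cycle iff deploy can reach itself via ≥1 edge.
deploy → clean → parse → deploy — yes.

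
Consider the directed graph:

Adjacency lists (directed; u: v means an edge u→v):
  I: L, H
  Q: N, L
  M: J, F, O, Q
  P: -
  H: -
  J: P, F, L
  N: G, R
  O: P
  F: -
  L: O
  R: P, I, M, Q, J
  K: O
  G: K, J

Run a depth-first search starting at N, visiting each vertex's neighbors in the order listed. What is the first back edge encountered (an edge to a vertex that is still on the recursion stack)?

DFS from N (visiting each vertex's neighbors in the order listed); mark gray on enter, black on exit:
N gray
  G gray
    K gray
      O gray
        P gray
        P black
      O black
    K black
    J gray
      J→P: P black — skip
      F gray
      F black
      L gray
        L→O: O black — skip
      L black
    J black
  G black
  R gray
    R→P: P black — skip
    I gray
      I→L: L black — skip
      H gray
      H black
    I black
    M gray
      M→J: J black — skip
      M→F: F black — skip
      M→O: O black — skip
      Q gray
        Q→N: N is gray → back edge
First back edge: Q → N.

Q->N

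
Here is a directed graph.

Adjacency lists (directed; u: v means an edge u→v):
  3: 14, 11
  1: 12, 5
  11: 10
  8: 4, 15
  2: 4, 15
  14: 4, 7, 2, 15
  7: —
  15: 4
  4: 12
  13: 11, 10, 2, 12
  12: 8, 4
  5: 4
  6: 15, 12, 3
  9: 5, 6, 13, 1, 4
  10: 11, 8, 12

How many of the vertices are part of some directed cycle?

6

A vertex is on a directed cycle iff it belongs to a strongly connected component of size ≥ 2 (or has a self-loop).
The vertices on cycles are {4, 8, 10, 11, 12, 15} — 6 in total.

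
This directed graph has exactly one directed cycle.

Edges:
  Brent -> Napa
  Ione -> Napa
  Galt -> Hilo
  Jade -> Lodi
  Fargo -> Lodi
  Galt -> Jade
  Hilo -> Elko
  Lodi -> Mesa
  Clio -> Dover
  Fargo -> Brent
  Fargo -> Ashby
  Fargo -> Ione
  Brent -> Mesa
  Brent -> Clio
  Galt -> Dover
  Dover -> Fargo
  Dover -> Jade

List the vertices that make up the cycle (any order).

DFS with gray/black marking from Dover:
Dover gray
  Jade gray
    Lodi gray
      Mesa gray
      Mesa black
    Lodi black
  Jade black
  Fargo gray
    Ione gray
      Napa gray
      Napa black
    Ione black
    Ashby gray
    Ashby black
    Fargo→Lodi: Lodi black — skip
    Brent gray
      Brent→Mesa: Mesa black — skip
      Clio gray
        Clio→Dover: Dover is gray → back edge
Back edge closes the cycle Dover → Fargo → Brent → Clio → Dover; its vertices are {Clio, Brent, Dover, Fargo}.

Clio, Brent, Dover, Fargo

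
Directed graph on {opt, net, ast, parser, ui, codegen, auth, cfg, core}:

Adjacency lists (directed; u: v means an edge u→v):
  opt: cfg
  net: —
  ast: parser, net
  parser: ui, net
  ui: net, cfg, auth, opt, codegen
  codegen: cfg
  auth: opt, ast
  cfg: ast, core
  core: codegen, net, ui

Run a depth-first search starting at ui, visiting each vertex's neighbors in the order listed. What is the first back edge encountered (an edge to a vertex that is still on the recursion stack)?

DFS from ui (visiting each vertex's neighbors in the order listed); mark gray on enter, black on exit:
ui gray
  net gray
  net black
  cfg gray
    ast gray
      parser gray
        parser→ui: ui is gray → back edge
First back edge: parser → ui.

parser→ui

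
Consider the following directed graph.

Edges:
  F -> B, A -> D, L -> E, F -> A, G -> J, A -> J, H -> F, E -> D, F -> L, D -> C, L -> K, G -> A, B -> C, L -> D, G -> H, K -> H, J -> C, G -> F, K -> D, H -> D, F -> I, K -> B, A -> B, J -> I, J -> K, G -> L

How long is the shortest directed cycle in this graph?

For each vertex v, BFS finds the shortest path from v back to v.
The shortest such closed walk is F → L → K → H → F, length 4.

4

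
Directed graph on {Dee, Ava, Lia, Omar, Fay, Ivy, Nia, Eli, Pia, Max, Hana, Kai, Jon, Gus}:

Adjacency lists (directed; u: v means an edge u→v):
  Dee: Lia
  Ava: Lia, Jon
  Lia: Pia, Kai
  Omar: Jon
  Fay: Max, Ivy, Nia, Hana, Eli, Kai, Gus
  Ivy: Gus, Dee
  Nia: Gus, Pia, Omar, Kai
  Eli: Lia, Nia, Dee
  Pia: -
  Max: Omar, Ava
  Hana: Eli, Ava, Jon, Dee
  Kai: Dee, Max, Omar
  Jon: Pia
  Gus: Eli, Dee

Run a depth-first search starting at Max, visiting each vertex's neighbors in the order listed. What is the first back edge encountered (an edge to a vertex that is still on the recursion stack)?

Dee→Lia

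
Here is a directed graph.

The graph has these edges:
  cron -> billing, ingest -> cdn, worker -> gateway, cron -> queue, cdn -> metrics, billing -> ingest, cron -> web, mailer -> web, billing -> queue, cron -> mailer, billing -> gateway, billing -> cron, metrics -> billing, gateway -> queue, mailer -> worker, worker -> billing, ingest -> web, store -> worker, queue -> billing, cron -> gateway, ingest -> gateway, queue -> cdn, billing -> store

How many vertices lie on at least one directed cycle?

A vertex is on a directed cycle iff it belongs to a strongly connected component of size ≥ 2 (or has a self-loop).
The vertices on cycles are {cdn, cron, queue, store, ingest, mailer, worker, billing, gateway, metrics} — 10 in total.

10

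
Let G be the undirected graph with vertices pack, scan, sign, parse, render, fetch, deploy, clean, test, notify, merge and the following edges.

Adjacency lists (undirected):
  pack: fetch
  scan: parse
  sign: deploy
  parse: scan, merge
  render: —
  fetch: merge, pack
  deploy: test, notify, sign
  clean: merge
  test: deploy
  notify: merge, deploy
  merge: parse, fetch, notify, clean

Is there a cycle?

No

DFS, tracking each vertex's parent; an edge to a visited non-parent vertex closes a cycle.
Start from test:
visit test (parent –)
  visit deploy (parent test)
    deploy–test: parent, skip
    visit notify (parent deploy)
      visit merge (parent notify)
        visit parse (parent merge)
          visit scan (parent parse)
            scan–parse: parent, skip
          parse–merge: parent, skip
        visit fetch (parent merge)
          fetch–merge: parent, skip
          visit pack (parent fetch)
            pack–fetch: parent, skip
        merge–notify: parent, skip
        visit clean (parent merge)
          clean–merge: parent, skip
      notify–deploy: parent, skip
    visit sign (parent deploy)
      sign–deploy: parent, skip
visit render (parent –)
No non-parent visited neighbor found — the graph is a forest.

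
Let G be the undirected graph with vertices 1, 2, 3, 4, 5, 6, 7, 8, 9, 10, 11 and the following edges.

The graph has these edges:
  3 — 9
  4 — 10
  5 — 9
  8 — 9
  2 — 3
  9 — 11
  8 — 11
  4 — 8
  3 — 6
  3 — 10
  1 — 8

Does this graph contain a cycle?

Yes

DFS, tracking each vertex's parent; an edge to a visited non-parent vertex closes a cycle.
Start from 3:
visit 3 (parent –)
  visit 6 (parent 3)
    6–3: parent, skip
  visit 2 (parent 3)
    2–3: parent, skip
  visit 10 (parent 3)
    10–3: parent, skip
    visit 4 (parent 10)
      visit 8 (parent 4)
        visit 1 (parent 8)
          1–8: parent, skip
        visit 11 (parent 8)
          11–8: parent, skip
          visit 9 (parent 11)
            visit 5 (parent 9)
              5–9: parent, skip
            9–11: parent, skip
            9–3: 3 visited and ≠ parent → cycle
Cycle: 3 – 10 – 4 – 8 – 11 – 9 – 3.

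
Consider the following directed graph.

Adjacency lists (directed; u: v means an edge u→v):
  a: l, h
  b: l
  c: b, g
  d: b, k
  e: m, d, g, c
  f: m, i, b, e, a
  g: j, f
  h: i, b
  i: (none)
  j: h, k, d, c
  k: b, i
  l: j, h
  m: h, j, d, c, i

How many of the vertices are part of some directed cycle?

A vertex is on a directed cycle iff it belongs to a strongly connected component of size ≥ 2 (or has a self-loop).
The vertices on cycles are {a, b, c, d, e, f, g, h, j, k, l, m} — 12 in total.

12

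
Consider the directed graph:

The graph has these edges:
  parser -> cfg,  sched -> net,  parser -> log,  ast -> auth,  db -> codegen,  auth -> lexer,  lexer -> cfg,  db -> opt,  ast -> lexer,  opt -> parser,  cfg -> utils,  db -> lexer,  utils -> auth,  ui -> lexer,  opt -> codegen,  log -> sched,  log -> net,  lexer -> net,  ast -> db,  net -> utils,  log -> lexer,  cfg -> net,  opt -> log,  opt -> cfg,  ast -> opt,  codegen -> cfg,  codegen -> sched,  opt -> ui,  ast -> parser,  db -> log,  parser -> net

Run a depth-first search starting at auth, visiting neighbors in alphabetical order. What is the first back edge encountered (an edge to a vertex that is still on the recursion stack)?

utils→auth

DFS from auth (visiting neighbors in alphabetical order); mark gray on enter, black on exit:
auth gray
  lexer gray
    cfg gray
      net gray
        utils gray
          utils→auth: auth is gray → back edge
First back edge: utils → auth.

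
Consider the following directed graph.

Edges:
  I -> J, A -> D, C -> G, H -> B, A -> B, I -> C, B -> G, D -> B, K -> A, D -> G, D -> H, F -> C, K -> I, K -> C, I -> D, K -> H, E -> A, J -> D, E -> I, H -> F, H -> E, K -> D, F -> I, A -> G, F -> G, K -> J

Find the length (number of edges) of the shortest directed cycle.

4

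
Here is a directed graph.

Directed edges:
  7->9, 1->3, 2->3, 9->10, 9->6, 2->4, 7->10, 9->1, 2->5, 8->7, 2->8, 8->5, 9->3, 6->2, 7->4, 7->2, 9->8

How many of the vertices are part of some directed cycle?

5

A vertex is on a directed cycle iff it belongs to a strongly connected component of size ≥ 2 (or has a self-loop).
The vertices on cycles are {2, 6, 7, 8, 9} — 5 in total.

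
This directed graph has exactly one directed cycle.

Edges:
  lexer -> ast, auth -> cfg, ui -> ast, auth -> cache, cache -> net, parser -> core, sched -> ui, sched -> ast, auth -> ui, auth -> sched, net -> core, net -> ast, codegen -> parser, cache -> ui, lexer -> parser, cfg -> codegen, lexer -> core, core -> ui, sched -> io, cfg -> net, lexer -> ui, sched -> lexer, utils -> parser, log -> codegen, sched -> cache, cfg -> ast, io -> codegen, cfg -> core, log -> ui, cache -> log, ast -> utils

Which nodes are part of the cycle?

DFS with gray/black marking from ui:
ui gray
  ast gray
    utils gray
      parser gray
        core gray
          core→ui: ui is gray → back edge
Back edge closes the cycle ui → ast → utils → parser → core → ui; its vertices are {ui, ast, core, utils, parser}.

ui, ast, core, utils, parser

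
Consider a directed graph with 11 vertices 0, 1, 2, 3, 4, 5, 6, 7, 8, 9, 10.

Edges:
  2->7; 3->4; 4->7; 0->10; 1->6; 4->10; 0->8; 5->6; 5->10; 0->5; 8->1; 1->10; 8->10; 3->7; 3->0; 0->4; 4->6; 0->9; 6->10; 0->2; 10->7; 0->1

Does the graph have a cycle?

No

DFS with white/gray/black marking, starting from 10:
10 gray
  7 gray
  7 black
10 black
0 gray
  4 gray
    4→7: 7 black — skip
    6 gray
      6→10: 10 black — skip
    6 black
    4→10: 10 black — skip
  4 black
  1 gray
    1→6: 6 black — skip
    1→10: 10 black — skip
  1 black
  2 gray
    2→7: 7 black — skip
  2 black
  0→10: 10 black — skip
  5 gray
    5→6: 6 black — skip
    5→10: 10 black — skip
  5 black
  9 gray
  9 black
  8 gray
    8→10: 10 black — skip
    8→1: 1 black — skip
  8 black
0 black
3 gray
  3→4: 4 black — skip
  3→7: 7 black — skip
  3→0: 0 black — skip
3 black
Every edge goes to a white or black vertex — no back edge, so the graph is acyclic.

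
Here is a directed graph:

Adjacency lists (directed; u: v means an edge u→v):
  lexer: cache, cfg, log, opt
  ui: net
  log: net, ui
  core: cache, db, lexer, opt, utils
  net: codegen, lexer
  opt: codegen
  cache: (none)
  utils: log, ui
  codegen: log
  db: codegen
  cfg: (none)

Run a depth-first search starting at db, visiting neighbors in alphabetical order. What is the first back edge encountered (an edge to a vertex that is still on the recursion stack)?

net->codegen

DFS from db (visiting neighbors in alphabetical order); mark gray on enter, black on exit:
db gray
  codegen gray
    log gray
      net gray
        net→codegen: codegen is gray → back edge
First back edge: net → codegen.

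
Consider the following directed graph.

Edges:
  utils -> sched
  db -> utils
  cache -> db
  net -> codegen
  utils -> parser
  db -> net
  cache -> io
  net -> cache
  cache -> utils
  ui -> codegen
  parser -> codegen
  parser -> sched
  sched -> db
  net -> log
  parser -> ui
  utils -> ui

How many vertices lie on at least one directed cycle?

6

A vertex is on a directed cycle iff it belongs to a strongly connected component of size ≥ 2 (or has a self-loop).
The vertices on cycles are {db, net, cache, sched, utils, parser} — 6 in total.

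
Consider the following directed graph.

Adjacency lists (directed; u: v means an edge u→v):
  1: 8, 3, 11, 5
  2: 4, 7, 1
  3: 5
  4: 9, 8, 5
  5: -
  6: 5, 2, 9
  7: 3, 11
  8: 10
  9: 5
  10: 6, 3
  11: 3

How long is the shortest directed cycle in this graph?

For each vertex v, BFS finds the shortest path from v back to v.
The shortest such closed walk is 6 → 2 → 4 → 8 → 10 → 6, length 5.

5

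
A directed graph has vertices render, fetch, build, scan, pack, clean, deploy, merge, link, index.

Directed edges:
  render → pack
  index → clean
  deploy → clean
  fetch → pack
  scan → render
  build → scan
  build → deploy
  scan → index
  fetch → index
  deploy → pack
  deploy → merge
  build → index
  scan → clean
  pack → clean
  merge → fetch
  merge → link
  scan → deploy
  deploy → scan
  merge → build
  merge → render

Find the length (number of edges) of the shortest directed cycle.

For each vertex v, BFS finds the shortest path from v back to v.
The shortest such closed walk is deploy → scan → deploy, length 2.

2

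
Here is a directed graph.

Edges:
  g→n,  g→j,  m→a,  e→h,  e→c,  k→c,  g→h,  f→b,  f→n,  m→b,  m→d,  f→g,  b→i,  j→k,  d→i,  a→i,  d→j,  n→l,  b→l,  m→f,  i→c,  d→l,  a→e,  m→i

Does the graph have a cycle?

No

DFS with white/gray/black marking, starting from a:
a gray
  i gray
    c gray
    c black
  i black
  e gray
    e→c: c black — skip
    h gray
    h black
  e black
a black
b gray
  l gray
  l black
  b→i: i black — skip
b black
d gray
  j gray
    k gray
      k→c: c black — skip
    k black
  j black
  d→l: l black — skip
  d→i: i black — skip
d black
f gray
  f→b: b black — skip
  n gray
    n→l: l black — skip
  n black
  g gray
    g→h: h black — skip
    g→j: j black — skip
    g→n: n black — skip
  g black
f black
m gray
  m→b: b black — skip
  m→d: d black — skip
  m→i: i black — skip
  m→a: a black — skip
  m→f: f black — skip
m black
Every edge goes to a white or black vertex — no back edge, so the graph is acyclic.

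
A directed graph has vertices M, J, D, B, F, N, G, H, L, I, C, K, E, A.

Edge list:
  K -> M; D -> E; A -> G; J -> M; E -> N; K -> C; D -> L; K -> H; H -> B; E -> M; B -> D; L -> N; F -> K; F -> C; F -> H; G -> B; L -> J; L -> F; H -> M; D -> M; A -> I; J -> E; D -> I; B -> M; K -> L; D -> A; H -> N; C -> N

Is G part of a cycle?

Yes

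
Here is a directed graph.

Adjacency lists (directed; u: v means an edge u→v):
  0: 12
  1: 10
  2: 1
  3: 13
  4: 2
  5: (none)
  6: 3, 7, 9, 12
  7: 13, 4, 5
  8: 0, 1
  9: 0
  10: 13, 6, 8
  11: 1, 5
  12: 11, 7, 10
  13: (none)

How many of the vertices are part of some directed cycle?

11

A vertex is on a directed cycle iff it belongs to a strongly connected component of size ≥ 2 (or has a self-loop).
The vertices on cycles are {0, 1, 2, 4, 6, 7, 8, 9, 10, 11, 12} — 11 in total.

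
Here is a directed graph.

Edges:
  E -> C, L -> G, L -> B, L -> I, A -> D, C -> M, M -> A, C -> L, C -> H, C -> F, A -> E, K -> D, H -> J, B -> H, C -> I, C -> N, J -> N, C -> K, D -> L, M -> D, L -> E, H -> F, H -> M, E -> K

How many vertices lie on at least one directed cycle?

9

A vertex is on a directed cycle iff it belongs to a strongly connected component of size ≥ 2 (or has a self-loop).
The vertices on cycles are {A, B, C, D, E, H, K, L, M} — 9 in total.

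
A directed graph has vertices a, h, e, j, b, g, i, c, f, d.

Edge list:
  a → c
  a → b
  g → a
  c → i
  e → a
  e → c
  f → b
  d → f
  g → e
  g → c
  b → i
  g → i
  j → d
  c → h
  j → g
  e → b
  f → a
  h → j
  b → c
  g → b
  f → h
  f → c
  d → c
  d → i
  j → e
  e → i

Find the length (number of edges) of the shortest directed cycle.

4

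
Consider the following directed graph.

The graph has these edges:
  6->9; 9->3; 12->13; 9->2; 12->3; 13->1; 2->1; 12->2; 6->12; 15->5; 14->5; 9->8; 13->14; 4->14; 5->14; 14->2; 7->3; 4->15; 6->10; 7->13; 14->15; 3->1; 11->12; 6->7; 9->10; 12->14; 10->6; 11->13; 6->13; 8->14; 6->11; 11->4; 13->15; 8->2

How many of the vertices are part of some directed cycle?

6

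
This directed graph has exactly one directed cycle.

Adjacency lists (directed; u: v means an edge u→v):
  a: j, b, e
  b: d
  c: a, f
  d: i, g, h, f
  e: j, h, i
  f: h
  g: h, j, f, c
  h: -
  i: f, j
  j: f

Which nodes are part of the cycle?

a, b, c, d, g

DFS with gray/black marking from a:
a gray
  j gray
    f gray
      h gray
      h black
    f black
  j black
  b gray
    d gray
      i gray
        i→f: f black — skip
        i→j: j black — skip
      i black
      g gray
        g→h: h black — skip
        g→j: j black — skip
        g→f: f black — skip
        c gray
          c→a: a is gray → back edge
Back edge closes the cycle a → b → d → g → c → a; its vertices are {a, b, c, d, g}.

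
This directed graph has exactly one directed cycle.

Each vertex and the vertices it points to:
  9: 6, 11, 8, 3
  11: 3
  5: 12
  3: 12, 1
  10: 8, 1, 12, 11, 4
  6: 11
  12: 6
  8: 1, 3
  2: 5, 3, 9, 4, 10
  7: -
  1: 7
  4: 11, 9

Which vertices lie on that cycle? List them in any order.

3, 6, 11, 12

DFS with gray/black marking from 6:
6 gray
  11 gray
    3 gray
      12 gray
        12→6: 6 is gray → back edge
Back edge closes the cycle 6 → 11 → 3 → 12 → 6; its vertices are {3, 6, 11, 12}.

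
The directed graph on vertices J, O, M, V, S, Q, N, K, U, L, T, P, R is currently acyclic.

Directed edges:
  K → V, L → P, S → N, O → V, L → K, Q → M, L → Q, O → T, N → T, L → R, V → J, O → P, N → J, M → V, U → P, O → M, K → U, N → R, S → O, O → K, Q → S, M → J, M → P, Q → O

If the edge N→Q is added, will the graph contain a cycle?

Yes

Adding N→Q creates a cycle iff Q can already reach N.
Path from Q: Q → S → N.
So Q → … → N → Q is a cycle.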